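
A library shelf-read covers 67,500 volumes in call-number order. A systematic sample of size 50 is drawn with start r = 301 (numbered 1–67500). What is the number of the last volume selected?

66451

k = 67500/50 = 1350
50th selection = r + (50−1)·k = 301 + 49×1350 = 301 + 66150 = 66451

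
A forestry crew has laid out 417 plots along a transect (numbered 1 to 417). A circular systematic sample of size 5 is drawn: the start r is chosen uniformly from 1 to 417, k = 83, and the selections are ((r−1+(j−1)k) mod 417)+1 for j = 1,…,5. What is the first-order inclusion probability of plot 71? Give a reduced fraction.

For each position j, as r ranges over 1…417 the j-th selection hits every plot exactly once, so plot 71 is selected for exactly 5 of the 417 starts.
Inclusion probability = 5/417.

5/417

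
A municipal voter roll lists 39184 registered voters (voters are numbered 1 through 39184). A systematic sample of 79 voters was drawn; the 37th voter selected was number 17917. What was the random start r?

k = 39184/79 = 496
r = 17917 − (37−1)×496 = 17917 − 17856 = 61

61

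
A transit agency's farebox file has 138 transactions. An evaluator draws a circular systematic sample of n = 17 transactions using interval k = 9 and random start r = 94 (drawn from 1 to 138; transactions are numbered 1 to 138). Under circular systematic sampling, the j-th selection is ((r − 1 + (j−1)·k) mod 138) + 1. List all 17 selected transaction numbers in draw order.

94, 103, 112, 121, 130, 1, 10, 19, 28, 37, 46, 55, 64, 73, 82, 91, 100

Selection 1: 94
Selection 2: 94 + 9 = 103
Selection 3: 103 + 9 = 112
Selection 4: 112 + 9 = 121
Selection 5: 121 + 9 = 130
Selection 6: 130 + 9 = 139 → 139 − 138 = 1
Selection 7: 1 + 9 = 10
Selection 8: 10 + 9 = 19
Selection 9: 19 + 9 = 28
Selection 10: 28 + 9 = 37
Selection 11: 37 + 9 = 46
Selection 12: 46 + 9 = 55
Selection 13: 55 + 9 = 64
Selection 14: 64 + 9 = 73
Selection 15: 73 + 9 = 82
Selection 16: 82 + 9 = 91
Selection 17: 91 + 9 = 100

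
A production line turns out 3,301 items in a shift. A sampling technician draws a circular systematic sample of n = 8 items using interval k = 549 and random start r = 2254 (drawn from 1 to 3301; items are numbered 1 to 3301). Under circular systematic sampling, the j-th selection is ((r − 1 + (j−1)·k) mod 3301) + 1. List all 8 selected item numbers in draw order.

Selection 1: 2254
Selection 2: 2254 + 549 = 2803
Selection 3: 2803 + 549 = 3352 → 3352 − 3301 = 51
Selection 4: 51 + 549 = 600
Selection 5: 600 + 549 = 1149
Selection 6: 1149 + 549 = 1698
Selection 7: 1698 + 549 = 2247
Selection 8: 2247 + 549 = 2796

2254, 2803, 51, 600, 1149, 1698, 2247, 2796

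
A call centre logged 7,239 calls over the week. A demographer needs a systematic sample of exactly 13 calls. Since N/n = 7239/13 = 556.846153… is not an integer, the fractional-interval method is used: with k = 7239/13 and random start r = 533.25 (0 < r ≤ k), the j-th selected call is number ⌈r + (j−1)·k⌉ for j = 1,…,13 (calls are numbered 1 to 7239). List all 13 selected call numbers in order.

j=1: r + 0k = 533.25 → ⌈·⌉ = 534
j=2: r + 1k = 1090.096153… → ⌈·⌉ = 1091
j=3: r + 2k = 1646.942307… → ⌈·⌉ = 1647
j=4: r + 3k = 2203.788461… → ⌈·⌉ = 2204
j=5: r + 4k = 2760.634615… → ⌈·⌉ = 2761
j=6: r + 5k = 3317.480769… → ⌈·⌉ = 3318
j=7: r + 6k = 3874.326923… → ⌈·⌉ = 3875
j=8: r + 7k = 4431.173076… → ⌈·⌉ = 4432
j=9: r + 8k = 4988.019230… → ⌈·⌉ = 4989
j=10: r + 9k = 5544.865384… → ⌈·⌉ = 5545
j=11: r + 10k = 6101.711538… → ⌈·⌉ = 6102
j=12: r + 11k = 6658.557692… → ⌈·⌉ = 6659
j=13: r + 12k = 7215.403846… → ⌈·⌉ = 7216

534, 1091, 1647, 2204, 2761, 3318, 3875, 4432, 4989, 5545, 6102, 6659, 7216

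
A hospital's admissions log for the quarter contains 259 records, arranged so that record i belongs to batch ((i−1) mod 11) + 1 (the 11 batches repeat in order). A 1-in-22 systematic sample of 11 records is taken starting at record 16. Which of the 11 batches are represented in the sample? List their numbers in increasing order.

Consecutive selections differ by k = 22, so their batch numbers differ by 22 mod 11 = 0.
gcd(22, 11) = 11, so the sample visits 11/11 = 1 distinct residues mod 11.
Start 16 is batch 5; the batches hit are 5.

5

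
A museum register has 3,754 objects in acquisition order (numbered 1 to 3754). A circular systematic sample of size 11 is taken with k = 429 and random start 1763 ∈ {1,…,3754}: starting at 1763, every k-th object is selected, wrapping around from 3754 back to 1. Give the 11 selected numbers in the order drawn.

Selection 1: 1763
Selection 2: 1763 + 429 = 2192
Selection 3: 2192 + 429 = 2621
Selection 4: 2621 + 429 = 3050
Selection 5: 3050 + 429 = 3479
Selection 6: 3479 + 429 = 3908 → 3908 − 3754 = 154
Selection 7: 154 + 429 = 583
Selection 8: 583 + 429 = 1012
Selection 9: 1012 + 429 = 1441
Selection 10: 1441 + 429 = 1870
Selection 11: 1870 + 429 = 2299

1763, 2192, 2621, 3050, 3479, 154, 583, 1012, 1441, 1870, 2299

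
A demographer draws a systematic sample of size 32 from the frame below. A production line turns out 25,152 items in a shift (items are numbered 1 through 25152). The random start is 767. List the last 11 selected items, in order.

k = N/n = 25152/32 = 786
22nd selection = 767 + 21×786 = 17273
23rd: 17273 + 786 = 18059
24th: 18059 + 786 = 18845
25th: 18845 + 786 = 19631
26th: 19631 + 786 = 20417
27th: 20417 + 786 = 21203
28th: 21203 + 786 = 21989
29th: 21989 + 786 = 22775
30th: 22775 + 786 = 23561
31st: 23561 + 786 = 24347
32nd: 24347 + 786 = 25133

17273, 18059, 18845, 19631, 20417, 21203, 21989, 22775, 23561, 24347, 25133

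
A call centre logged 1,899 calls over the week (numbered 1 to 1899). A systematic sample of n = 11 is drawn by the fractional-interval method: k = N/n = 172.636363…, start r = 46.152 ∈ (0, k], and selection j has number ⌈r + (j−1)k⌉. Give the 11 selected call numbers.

j=1: r + 0k = 46.152 → ⌈·⌉ = 47
j=2: r + 1k = 218.788363… → ⌈·⌉ = 219
j=3: r + 2k = 391.424727… → ⌈·⌉ = 392
j=4: r + 3k = 564.061090… → ⌈·⌉ = 565
j=5: r + 4k = 736.697454… → ⌈·⌉ = 737
j=6: r + 5k = 909.333818… → ⌈·⌉ = 910
j=7: r + 6k = 1081.970181… → ⌈·⌉ = 1082
j=8: r + 7k = 1254.606545… → ⌈·⌉ = 1255
j=9: r + 8k = 1427.242909… → ⌈·⌉ = 1428
j=10: r + 9k = 1599.879272… → ⌈·⌉ = 1600
j=11: r + 10k = 1772.515636… → ⌈·⌉ = 1773

47, 219, 392, 565, 737, 910, 1082, 1255, 1428, 1600, 1773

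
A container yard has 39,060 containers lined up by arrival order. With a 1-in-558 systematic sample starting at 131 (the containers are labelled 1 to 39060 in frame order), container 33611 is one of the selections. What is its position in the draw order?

k = 558
position = (33611 − 131)/558 + 1 = 33480/558 + 1 = 60 + 1 = 61

61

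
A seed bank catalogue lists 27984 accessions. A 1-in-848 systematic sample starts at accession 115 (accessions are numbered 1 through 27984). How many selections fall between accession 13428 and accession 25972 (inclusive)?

k = 848
First selection ≥ 13428: 115 + ⌈(13428−115)/848⌉·848 = 115 + 16×848 = 13683
Last selection ≤ 25972: 115 + ⌊(25972−115)/848⌋·848 = 115 + 30×848 = 25555
Count = 30 − 16 + 1 = 15

15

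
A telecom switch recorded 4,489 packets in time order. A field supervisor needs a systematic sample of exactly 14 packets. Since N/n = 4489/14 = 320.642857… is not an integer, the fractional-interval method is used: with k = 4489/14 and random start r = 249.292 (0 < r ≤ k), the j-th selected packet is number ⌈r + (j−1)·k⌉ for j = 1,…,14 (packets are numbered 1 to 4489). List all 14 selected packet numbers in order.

j=1: r + 0k = 249.292 → ⌈·⌉ = 250
j=2: r + 1k = 569.934857… → ⌈·⌉ = 570
j=3: r + 2k = 890.577714… → ⌈·⌉ = 891
j=4: r + 3k = 1211.220571… → ⌈·⌉ = 1212
j=5: r + 4k = 1531.863428… → ⌈·⌉ = 1532
j=6: r + 5k = 1852.506285… → ⌈·⌉ = 1853
j=7: r + 6k = 2173.149142… → ⌈·⌉ = 2174
j=8: r + 7k = 2493.792 → ⌈·⌉ = 2494
j=9: r + 8k = 2814.434857… → ⌈·⌉ = 2815
j=10: r + 9k = 3135.077714… → ⌈·⌉ = 3136
j=11: r + 10k = 3455.720571… → ⌈·⌉ = 3456
j=12: r + 11k = 3776.363428… → ⌈·⌉ = 3777
j=13: r + 12k = 4097.006285… → ⌈·⌉ = 4098
j=14: r + 13k = 4417.649142… → ⌈·⌉ = 4418

250, 570, 891, 1212, 1532, 1853, 2174, 2494, 2815, 3136, 3456, 3777, 4098, 4418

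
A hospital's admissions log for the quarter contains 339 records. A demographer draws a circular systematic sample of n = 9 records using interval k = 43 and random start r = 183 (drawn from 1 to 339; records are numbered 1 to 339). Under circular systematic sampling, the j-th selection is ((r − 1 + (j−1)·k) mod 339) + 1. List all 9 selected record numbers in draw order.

Selection 1: 183
Selection 2: 183 + 43 = 226
Selection 3: 226 + 43 = 269
Selection 4: 269 + 43 = 312
Selection 5: 312 + 43 = 355 → 355 − 339 = 16
Selection 6: 16 + 43 = 59
Selection 7: 59 + 43 = 102
Selection 8: 102 + 43 = 145
Selection 9: 145 + 43 = 188

183, 226, 269, 312, 16, 59, 102, 145, 188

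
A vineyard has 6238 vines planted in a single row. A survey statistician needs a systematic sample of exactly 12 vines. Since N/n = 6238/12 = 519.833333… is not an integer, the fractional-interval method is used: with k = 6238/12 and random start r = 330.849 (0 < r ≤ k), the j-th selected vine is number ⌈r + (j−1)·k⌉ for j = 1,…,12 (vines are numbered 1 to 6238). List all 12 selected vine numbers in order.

331, 851, 1371, 1891, 2411, 2931, 3450, 3970, 4490, 5010, 5530, 6050

j=1: r + 0k = 330.849 → ⌈·⌉ = 331
j=2: r + 1k = 850.682333… → ⌈·⌉ = 851
j=3: r + 2k = 1370.515666… → ⌈·⌉ = 1371
j=4: r + 3k = 1890.349 → ⌈·⌉ = 1891
j=5: r + 4k = 2410.182333… → ⌈·⌉ = 2411
j=6: r + 5k = 2930.015666… → ⌈·⌉ = 2931
j=7: r + 6k = 3449.849 → ⌈·⌉ = 3450
j=8: r + 7k = 3969.682333… → ⌈·⌉ = 3970
j=9: r + 8k = 4489.515666… → ⌈·⌉ = 4490
j=10: r + 9k = 5009.349 → ⌈·⌉ = 5010
j=11: r + 10k = 5529.182333… → ⌈·⌉ = 5530
j=12: r + 11k = 6049.015666… → ⌈·⌉ = 6050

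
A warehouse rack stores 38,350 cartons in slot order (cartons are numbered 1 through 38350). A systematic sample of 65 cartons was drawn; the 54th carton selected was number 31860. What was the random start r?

590

k = 38350/65 = 590
r = 31860 − (54−1)×590 = 31860 − 31270 = 590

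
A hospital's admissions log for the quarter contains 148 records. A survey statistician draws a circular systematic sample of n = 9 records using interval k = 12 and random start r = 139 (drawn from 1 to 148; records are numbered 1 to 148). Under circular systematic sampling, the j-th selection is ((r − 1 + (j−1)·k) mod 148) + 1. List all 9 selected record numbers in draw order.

Selection 1: 139
Selection 2: 139 + 12 = 151 → 151 − 148 = 3
Selection 3: 3 + 12 = 15
Selection 4: 15 + 12 = 27
Selection 5: 27 + 12 = 39
Selection 6: 39 + 12 = 51
Selection 7: 51 + 12 = 63
Selection 8: 63 + 12 = 75
Selection 9: 75 + 12 = 87

139, 3, 15, 27, 39, 51, 63, 75, 87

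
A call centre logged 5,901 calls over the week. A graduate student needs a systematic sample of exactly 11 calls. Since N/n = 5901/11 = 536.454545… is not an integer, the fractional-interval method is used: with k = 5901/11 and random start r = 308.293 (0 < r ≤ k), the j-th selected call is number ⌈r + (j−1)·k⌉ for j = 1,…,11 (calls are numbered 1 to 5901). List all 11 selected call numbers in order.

j=1: r + 0k = 308.293 → ⌈·⌉ = 309
j=2: r + 1k = 844.747545… → ⌈·⌉ = 845
j=3: r + 2k = 1381.202090… → ⌈·⌉ = 1382
j=4: r + 3k = 1917.656636… → ⌈·⌉ = 1918
j=5: r + 4k = 2454.111181… → ⌈·⌉ = 2455
j=6: r + 5k = 2990.565727… → ⌈·⌉ = 2991
j=7: r + 6k = 3527.020272… → ⌈·⌉ = 3528
j=8: r + 7k = 4063.474818… → ⌈·⌉ = 4064
j=9: r + 8k = 4599.929363… → ⌈·⌉ = 4600
j=10: r + 9k = 5136.383909… → ⌈·⌉ = 5137
j=11: r + 10k = 5672.838454… → ⌈·⌉ = 5673

309, 845, 1382, 1918, 2455, 2991, 3528, 4064, 4600, 5137, 5673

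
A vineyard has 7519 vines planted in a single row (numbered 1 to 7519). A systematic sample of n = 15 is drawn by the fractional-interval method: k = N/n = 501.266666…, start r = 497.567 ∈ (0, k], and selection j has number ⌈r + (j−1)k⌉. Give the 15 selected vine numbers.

j=1: r + 0k = 497.567 → ⌈·⌉ = 498
j=2: r + 1k = 998.833666… → ⌈·⌉ = 999
j=3: r + 2k = 1500.100333… → ⌈·⌉ = 1501
j=4: r + 3k = 2001.367 → ⌈·⌉ = 2002
j=5: r + 4k = 2502.633666… → ⌈·⌉ = 2503
j=6: r + 5k = 3003.900333… → ⌈·⌉ = 3004
j=7: r + 6k = 3505.167 → ⌈·⌉ = 3506
j=8: r + 7k = 4006.433666… → ⌈·⌉ = 4007
j=9: r + 8k = 4507.700333… → ⌈·⌉ = 4508
j=10: r + 9k = 5008.967 → ⌈·⌉ = 5009
j=11: r + 10k = 5510.233666… → ⌈·⌉ = 5511
j=12: r + 11k = 6011.500333… → ⌈·⌉ = 6012
j=13: r + 12k = 6512.767 → ⌈·⌉ = 6513
j=14: r + 13k = 7014.033666… → ⌈·⌉ = 7015
j=15: r + 14k = 7515.300333… → ⌈·⌉ = 7516

498, 999, 1501, 2002, 2503, 3004, 3506, 4007, 4508, 5009, 5511, 6012, 6513, 7015, 7516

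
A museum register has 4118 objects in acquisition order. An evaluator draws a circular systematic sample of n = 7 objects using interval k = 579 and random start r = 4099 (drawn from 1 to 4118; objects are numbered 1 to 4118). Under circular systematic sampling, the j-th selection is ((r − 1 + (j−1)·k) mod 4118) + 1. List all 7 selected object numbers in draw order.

Selection 1: 4099
Selection 2: 4099 + 579 = 4678 → 4678 − 4118 = 560
Selection 3: 560 + 579 = 1139
Selection 4: 1139 + 579 = 1718
Selection 5: 1718 + 579 = 2297
Selection 6: 2297 + 579 = 2876
Selection 7: 2876 + 579 = 3455

4099, 560, 1139, 1718, 2297, 2876, 3455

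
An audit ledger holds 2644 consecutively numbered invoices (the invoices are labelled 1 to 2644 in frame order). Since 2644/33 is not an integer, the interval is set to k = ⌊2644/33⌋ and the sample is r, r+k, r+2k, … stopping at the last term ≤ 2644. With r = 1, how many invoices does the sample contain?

k = ⌊2644/33⌋ = 80
Achieved size = ⌊(2644 − 1)/80⌋ + 1 = ⌊2643/80⌋ + 1 = 33 + 1 = 34
(last selection: 1 + 33×80 = 2641 ≤ 2644; next would be 2721 > 2644)

34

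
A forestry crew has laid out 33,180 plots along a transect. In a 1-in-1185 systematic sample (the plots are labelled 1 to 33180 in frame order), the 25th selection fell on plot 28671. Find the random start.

231

k = 1185
r = 28671 − (25−1)×1185 = 28671 − 28440 = 231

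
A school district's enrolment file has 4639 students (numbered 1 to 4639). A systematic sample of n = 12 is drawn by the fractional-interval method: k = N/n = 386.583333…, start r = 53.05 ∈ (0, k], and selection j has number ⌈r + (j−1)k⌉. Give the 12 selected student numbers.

j=1: r + 0k = 53.05 → ⌈·⌉ = 54
j=2: r + 1k = 439.633333… → ⌈·⌉ = 440
j=3: r + 2k = 826.216666… → ⌈·⌉ = 827
j=4: r + 3k = 1212.8 → ⌈·⌉ = 1213
j=5: r + 4k = 1599.383333… → ⌈·⌉ = 1600
j=6: r + 5k = 1985.966666… → ⌈·⌉ = 1986
j=7: r + 6k = 2372.55 → ⌈·⌉ = 2373
j=8: r + 7k = 2759.133333… → ⌈·⌉ = 2760
j=9: r + 8k = 3145.716666… → ⌈·⌉ = 3146
j=10: r + 9k = 3532.3 → ⌈·⌉ = 3533
j=11: r + 10k = 3918.883333… → ⌈·⌉ = 3919
j=12: r + 11k = 4305.466666… → ⌈·⌉ = 4306

54, 440, 827, 1213, 1600, 1986, 2373, 2760, 3146, 3533, 3919, 4306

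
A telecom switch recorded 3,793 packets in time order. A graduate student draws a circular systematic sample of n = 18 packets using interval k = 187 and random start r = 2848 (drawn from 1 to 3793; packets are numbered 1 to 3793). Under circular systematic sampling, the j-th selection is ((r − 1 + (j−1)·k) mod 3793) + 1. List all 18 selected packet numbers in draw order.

2848, 3035, 3222, 3409, 3596, 3783, 177, 364, 551, 738, 925, 1112, 1299, 1486, 1673, 1860, 2047, 2234

Selection 1: 2848
Selection 2: 2848 + 187 = 3035
Selection 3: 3035 + 187 = 3222
Selection 4: 3222 + 187 = 3409
Selection 5: 3409 + 187 = 3596
Selection 6: 3596 + 187 = 3783
Selection 7: 3783 + 187 = 3970 → 3970 − 3793 = 177
Selection 8: 177 + 187 = 364
Selection 9: 364 + 187 = 551
Selection 10: 551 + 187 = 738
Selection 11: 738 + 187 = 925
Selection 12: 925 + 187 = 1112
Selection 13: 1112 + 187 = 1299
Selection 14: 1299 + 187 = 1486
Selection 15: 1486 + 187 = 1673
Selection 16: 1673 + 187 = 1860
Selection 17: 1860 + 187 = 2047
Selection 18: 2047 + 187 = 2234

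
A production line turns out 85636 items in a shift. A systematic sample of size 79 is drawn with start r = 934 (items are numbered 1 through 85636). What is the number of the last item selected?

85486

k = 85636/79 = 1084
79th selection = r + (79−1)·k = 934 + 78×1084 = 934 + 84552 = 85486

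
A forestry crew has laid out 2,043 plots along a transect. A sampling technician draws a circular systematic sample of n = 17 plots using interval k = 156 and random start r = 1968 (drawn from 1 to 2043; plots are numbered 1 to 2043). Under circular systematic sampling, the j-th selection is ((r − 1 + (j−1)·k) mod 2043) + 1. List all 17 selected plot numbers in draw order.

1968, 81, 237, 393, 549, 705, 861, 1017, 1173, 1329, 1485, 1641, 1797, 1953, 66, 222, 378

Selection 1: 1968
Selection 2: 1968 + 156 = 2124 → 2124 − 2043 = 81
Selection 3: 81 + 156 = 237
Selection 4: 237 + 156 = 393
Selection 5: 393 + 156 = 549
Selection 6: 549 + 156 = 705
Selection 7: 705 + 156 = 861
Selection 8: 861 + 156 = 1017
Selection 9: 1017 + 156 = 1173
Selection 10: 1173 + 156 = 1329
Selection 11: 1329 + 156 = 1485
Selection 12: 1485 + 156 = 1641
Selection 13: 1641 + 156 = 1797
Selection 14: 1797 + 156 = 1953
Selection 15: 1953 + 156 = 2109 → 2109 − 2043 = 66
Selection 16: 66 + 156 = 222
Selection 17: 222 + 156 = 378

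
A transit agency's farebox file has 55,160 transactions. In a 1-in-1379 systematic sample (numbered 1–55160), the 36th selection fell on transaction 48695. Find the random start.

430

k = 1379
r = 48695 − (36−1)×1379 = 48695 − 48265 = 430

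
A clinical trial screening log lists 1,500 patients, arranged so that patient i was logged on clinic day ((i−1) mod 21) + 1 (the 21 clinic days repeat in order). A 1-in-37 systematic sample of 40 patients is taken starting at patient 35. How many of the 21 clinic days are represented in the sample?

21

Consecutive selections differ by k = 37, so their clinic day numbers differ by 37 mod 21 = 16.
gcd(37, 21) = 1, so the sample visits 21/1 = 21 distinct residues mod 21.
Start 35 is clinic day 14; the clinic days hit are 1, 2, 3, 4, 5, 6, 7, 8, 9, 10, 11, 12, 13, 14, 15, 16, 17, 18, 19, 20, 21.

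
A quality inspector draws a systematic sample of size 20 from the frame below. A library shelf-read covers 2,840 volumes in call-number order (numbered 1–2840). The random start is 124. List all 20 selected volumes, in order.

124, 266, 408, 550, 692, 834, 976, 1118, 1260, 1402, 1544, 1686, 1828, 1970, 2112, 2254, 2396, 2538, 2680, 2822

k = N/n = 2840/20 = 142
volume 1: 124
volume 2: 124 + 142 = 266
volume 3: 266 + 142 = 408
volume 4: 408 + 142 = 550
volume 5: 550 + 142 = 692
volume 6: 692 + 142 = 834
volume 7: 834 + 142 = 976
volume 8: 976 + 142 = 1118
volume 9: 1118 + 142 = 1260
volume 10: 1260 + 142 = 1402
volume 11: 1402 + 142 = 1544
volume 12: 1544 + 142 = 1686
volume 13: 1686 + 142 = 1828
volume 14: 1828 + 142 = 1970
volume 15: 1970 + 142 = 2112
volume 16: 2112 + 142 = 2254
volume 17: 2254 + 142 = 2396
volume 18: 2396 + 142 = 2538
volume 19: 2538 + 142 = 2680
volume 20: 2680 + 142 = 2822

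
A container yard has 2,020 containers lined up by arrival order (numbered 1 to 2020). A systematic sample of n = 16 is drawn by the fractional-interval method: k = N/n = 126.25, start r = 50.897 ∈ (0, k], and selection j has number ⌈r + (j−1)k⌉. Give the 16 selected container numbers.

51, 178, 304, 430, 556, 683, 809, 935, 1061, 1188, 1314, 1440, 1566, 1693, 1819, 1945

j=1: r + 0k = 50.897 → ⌈·⌉ = 51
j=2: r + 1k = 177.147 → ⌈·⌉ = 178
j=3: r + 2k = 303.397 → ⌈·⌉ = 304
j=4: r + 3k = 429.647 → ⌈·⌉ = 430
j=5: r + 4k = 555.897 → ⌈·⌉ = 556
j=6: r + 5k = 682.147 → ⌈·⌉ = 683
j=7: r + 6k = 808.397 → ⌈·⌉ = 809
j=8: r + 7k = 934.647 → ⌈·⌉ = 935
j=9: r + 8k = 1060.897 → ⌈·⌉ = 1061
j=10: r + 9k = 1187.147 → ⌈·⌉ = 1188
j=11: r + 10k = 1313.397 → ⌈·⌉ = 1314
j=12: r + 11k = 1439.647 → ⌈·⌉ = 1440
j=13: r + 12k = 1565.897 → ⌈·⌉ = 1566
j=14: r + 13k = 1692.147 → ⌈·⌉ = 1693
j=15: r + 14k = 1818.397 → ⌈·⌉ = 1819
j=16: r + 15k = 1944.647 → ⌈·⌉ = 1945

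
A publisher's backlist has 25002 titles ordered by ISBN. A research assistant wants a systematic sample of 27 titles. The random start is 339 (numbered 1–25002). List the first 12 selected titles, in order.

k = N/n = 25002/27 = 926
title 1: 339
title 2: 339 + 926 = 1265
title 3: 1265 + 926 = 2191
title 4: 2191 + 926 = 3117
title 5: 3117 + 926 = 4043
title 6: 4043 + 926 = 4969
title 7: 4969 + 926 = 5895
title 8: 5895 + 926 = 6821
title 9: 6821 + 926 = 7747
title 10: 7747 + 926 = 8673
title 11: 8673 + 926 = 9599
title 12: 9599 + 926 = 10525

339, 1265, 2191, 3117, 4043, 4969, 5895, 6821, 7747, 8673, 9599, 10525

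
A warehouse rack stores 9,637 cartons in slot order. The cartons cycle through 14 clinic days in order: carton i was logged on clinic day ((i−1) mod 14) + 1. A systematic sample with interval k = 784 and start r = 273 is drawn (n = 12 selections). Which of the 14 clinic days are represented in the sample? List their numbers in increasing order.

7

Consecutive selections differ by k = 784, so their clinic day numbers differ by 784 mod 14 = 0.
gcd(784, 14) = 14, so the sample visits 14/14 = 1 distinct residues mod 14.
Start 273 is clinic day 7; the clinic days hit are 7.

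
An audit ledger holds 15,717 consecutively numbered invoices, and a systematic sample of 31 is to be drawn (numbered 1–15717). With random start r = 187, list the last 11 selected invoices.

10327, 10834, 11341, 11848, 12355, 12862, 13369, 13876, 14383, 14890, 15397

k = N/n = 15717/31 = 507
21st selection = 187 + 20×507 = 10327
22nd: 10327 + 507 = 10834
23rd: 10834 + 507 = 11341
24th: 11341 + 507 = 11848
25th: 11848 + 507 = 12355
26th: 12355 + 507 = 12862
27th: 12862 + 507 = 13369
28th: 13369 + 507 = 13876
29th: 13876 + 507 = 14383
30th: 14383 + 507 = 14890
31st: 14890 + 507 = 15397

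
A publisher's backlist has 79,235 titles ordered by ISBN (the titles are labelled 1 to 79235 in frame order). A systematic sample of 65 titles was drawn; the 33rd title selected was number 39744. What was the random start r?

736

k = 79235/65 = 1219
r = 39744 − (33−1)×1219 = 39744 − 39008 = 736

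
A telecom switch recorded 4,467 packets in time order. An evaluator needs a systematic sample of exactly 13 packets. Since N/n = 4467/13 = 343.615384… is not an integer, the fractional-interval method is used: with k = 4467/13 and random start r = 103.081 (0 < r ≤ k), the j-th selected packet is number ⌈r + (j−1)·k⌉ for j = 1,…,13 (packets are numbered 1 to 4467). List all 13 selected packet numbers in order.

j=1: r + 0k = 103.081 → ⌈·⌉ = 104
j=2: r + 1k = 446.696384… → ⌈·⌉ = 447
j=3: r + 2k = 790.311769… → ⌈·⌉ = 791
j=4: r + 3k = 1133.927153… → ⌈·⌉ = 1134
j=5: r + 4k = 1477.542538… → ⌈·⌉ = 1478
j=6: r + 5k = 1821.157923… → ⌈·⌉ = 1822
j=7: r + 6k = 2164.773307… → ⌈·⌉ = 2165
j=8: r + 7k = 2508.388692… → ⌈·⌉ = 2509
j=9: r + 8k = 2852.004076… → ⌈·⌉ = 2853
j=10: r + 9k = 3195.619461… → ⌈·⌉ = 3196
j=11: r + 10k = 3539.234846… → ⌈·⌉ = 3540
j=12: r + 11k = 3882.850230… → ⌈·⌉ = 3883
j=13: r + 12k = 4226.465615… → ⌈·⌉ = 4227

104, 447, 791, 1134, 1478, 1822, 2165, 2509, 2853, 3196, 3540, 3883, 4227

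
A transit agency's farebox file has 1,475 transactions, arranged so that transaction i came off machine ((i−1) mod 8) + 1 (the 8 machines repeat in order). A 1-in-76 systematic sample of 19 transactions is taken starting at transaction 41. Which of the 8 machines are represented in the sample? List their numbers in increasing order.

Consecutive selections differ by k = 76, so their machine numbers differ by 76 mod 8 = 4.
gcd(76, 8) = 4, so the sample visits 8/4 = 2 distinct residues mod 8.
Start 41 is machine 1; the machines hit are 1, 5.

1, 5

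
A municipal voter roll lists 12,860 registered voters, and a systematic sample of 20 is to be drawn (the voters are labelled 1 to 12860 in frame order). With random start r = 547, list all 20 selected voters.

547, 1190, 1833, 2476, 3119, 3762, 4405, 5048, 5691, 6334, 6977, 7620, 8263, 8906, 9549, 10192, 10835, 11478, 12121, 12764

k = N/n = 12860/20 = 643
voter 1: 547
voter 2: 547 + 643 = 1190
voter 3: 1190 + 643 = 1833
voter 4: 1833 + 643 = 2476
voter 5: 2476 + 643 = 3119
voter 6: 3119 + 643 = 3762
voter 7: 3762 + 643 = 4405
voter 8: 4405 + 643 = 5048
voter 9: 5048 + 643 = 5691
voter 10: 5691 + 643 = 6334
voter 11: 6334 + 643 = 6977
voter 12: 6977 + 643 = 7620
voter 13: 7620 + 643 = 8263
voter 14: 8263 + 643 = 8906
voter 15: 8906 + 643 = 9549
voter 16: 9549 + 643 = 10192
voter 17: 10192 + 643 = 10835
voter 18: 10835 + 643 = 11478
voter 19: 11478 + 643 = 12121
voter 20: 12121 + 643 = 12764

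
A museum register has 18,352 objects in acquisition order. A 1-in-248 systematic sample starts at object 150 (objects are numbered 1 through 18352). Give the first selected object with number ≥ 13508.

13542

k = 248
Steps past start: ⌈(13508 − 150)/248⌉ = ⌈13358/248⌉ = 54
Selected object: 150 + 54×248 = 13542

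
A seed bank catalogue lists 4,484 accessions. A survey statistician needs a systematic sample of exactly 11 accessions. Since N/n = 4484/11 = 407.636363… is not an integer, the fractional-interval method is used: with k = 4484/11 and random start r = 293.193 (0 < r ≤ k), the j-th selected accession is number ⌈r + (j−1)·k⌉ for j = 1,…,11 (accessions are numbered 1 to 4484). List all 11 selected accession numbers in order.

294, 701, 1109, 1517, 1924, 2332, 2740, 3147, 3555, 3962, 4370

j=1: r + 0k = 293.193 → ⌈·⌉ = 294
j=2: r + 1k = 700.829363… → ⌈·⌉ = 701
j=3: r + 2k = 1108.465727… → ⌈·⌉ = 1109
j=4: r + 3k = 1516.102090… → ⌈·⌉ = 1517
j=5: r + 4k = 1923.738454… → ⌈·⌉ = 1924
j=6: r + 5k = 2331.374818… → ⌈·⌉ = 2332
j=7: r + 6k = 2739.011181… → ⌈·⌉ = 2740
j=8: r + 7k = 3146.647545… → ⌈·⌉ = 3147
j=9: r + 8k = 3554.283909… → ⌈·⌉ = 3555
j=10: r + 9k = 3961.920272… → ⌈·⌉ = 3962
j=11: r + 10k = 4369.556636… → ⌈·⌉ = 4370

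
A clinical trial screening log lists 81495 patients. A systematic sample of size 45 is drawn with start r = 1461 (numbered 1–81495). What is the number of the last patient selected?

k = 81495/45 = 1811
45th selection = r + (45−1)·k = 1461 + 44×1811 = 1461 + 79684 = 81145

81145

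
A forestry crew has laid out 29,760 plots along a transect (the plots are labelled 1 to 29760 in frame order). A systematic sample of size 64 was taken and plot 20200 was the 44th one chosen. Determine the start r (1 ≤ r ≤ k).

205

k = 29760/64 = 465
r = 20200 − (44−1)×465 = 20200 − 19995 = 205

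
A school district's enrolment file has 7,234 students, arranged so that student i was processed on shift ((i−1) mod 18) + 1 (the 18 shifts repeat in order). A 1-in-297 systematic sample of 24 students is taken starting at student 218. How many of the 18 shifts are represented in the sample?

2

Consecutive selections differ by k = 297, so their shift numbers differ by 297 mod 18 = 9.
gcd(297, 18) = 9, so the sample visits 18/9 = 2 distinct residues mod 18.
Start 218 is shift 2; the shifts hit are 2, 11.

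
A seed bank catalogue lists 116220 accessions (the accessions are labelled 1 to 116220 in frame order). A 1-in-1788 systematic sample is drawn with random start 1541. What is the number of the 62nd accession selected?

k = 1788
62nd selection = r + (62−1)·k = 1541 + 61×1788 = 1541 + 109068 = 110609

110609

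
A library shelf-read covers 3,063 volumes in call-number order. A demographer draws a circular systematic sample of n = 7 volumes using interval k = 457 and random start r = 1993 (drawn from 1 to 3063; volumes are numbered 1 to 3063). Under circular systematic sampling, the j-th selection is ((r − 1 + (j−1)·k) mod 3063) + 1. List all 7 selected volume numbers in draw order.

1993, 2450, 2907, 301, 758, 1215, 1672

Selection 1: 1993
Selection 2: 1993 + 457 = 2450
Selection 3: 2450 + 457 = 2907
Selection 4: 2907 + 457 = 3364 → 3364 − 3063 = 301
Selection 5: 301 + 457 = 758
Selection 6: 758 + 457 = 1215
Selection 7: 1215 + 457 = 1672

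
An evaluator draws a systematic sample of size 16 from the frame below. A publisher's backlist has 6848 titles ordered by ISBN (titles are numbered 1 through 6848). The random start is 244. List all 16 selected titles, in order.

k = N/n = 6848/16 = 428
title 1: 244
title 2: 244 + 428 = 672
title 3: 672 + 428 = 1100
title 4: 1100 + 428 = 1528
title 5: 1528 + 428 = 1956
title 6: 1956 + 428 = 2384
title 7: 2384 + 428 = 2812
title 8: 2812 + 428 = 3240
title 9: 3240 + 428 = 3668
title 10: 3668 + 428 = 4096
title 11: 4096 + 428 = 4524
title 12: 4524 + 428 = 4952
title 13: 4952 + 428 = 5380
title 14: 5380 + 428 = 5808
title 15: 5808 + 428 = 6236
title 16: 6236 + 428 = 6664

244, 672, 1100, 1528, 1956, 2384, 2812, 3240, 3668, 4096, 4524, 4952, 5380, 5808, 6236, 6664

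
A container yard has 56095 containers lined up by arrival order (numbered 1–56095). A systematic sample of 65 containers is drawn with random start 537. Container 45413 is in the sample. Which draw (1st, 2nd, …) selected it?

k = 56095/65 = 863
position = (45413 − 537)/863 + 1 = 44876/863 + 1 = 52 + 1 = 53

53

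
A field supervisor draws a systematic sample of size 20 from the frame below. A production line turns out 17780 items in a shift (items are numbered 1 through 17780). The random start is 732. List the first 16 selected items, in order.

732, 1621, 2510, 3399, 4288, 5177, 6066, 6955, 7844, 8733, 9622, 10511, 11400, 12289, 13178, 14067

k = N/n = 17780/20 = 889
item 1: 732
item 2: 732 + 889 = 1621
item 3: 1621 + 889 = 2510
item 4: 2510 + 889 = 3399
item 5: 3399 + 889 = 4288
item 6: 4288 + 889 = 5177
item 7: 5177 + 889 = 6066
item 8: 6066 + 889 = 6955
item 9: 6955 + 889 = 7844
item 10: 7844 + 889 = 8733
item 11: 8733 + 889 = 9622
item 12: 9622 + 889 = 10511
item 13: 10511 + 889 = 11400
item 14: 11400 + 889 = 12289
item 15: 12289 + 889 = 13178
item 16: 13178 + 889 = 14067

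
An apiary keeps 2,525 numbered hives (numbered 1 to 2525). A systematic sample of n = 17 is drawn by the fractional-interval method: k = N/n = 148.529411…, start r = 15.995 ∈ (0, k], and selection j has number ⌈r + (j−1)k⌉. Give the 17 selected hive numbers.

16, 165, 314, 462, 611, 759, 908, 1056, 1205, 1353, 1502, 1650, 1799, 1947, 2096, 2244, 2393

j=1: r + 0k = 15.995 → ⌈·⌉ = 16
j=2: r + 1k = 164.524411… → ⌈·⌉ = 165
j=3: r + 2k = 313.053823… → ⌈·⌉ = 314
j=4: r + 3k = 461.583235… → ⌈·⌉ = 462
j=5: r + 4k = 610.112647… → ⌈·⌉ = 611
j=6: r + 5k = 758.642058… → ⌈·⌉ = 759
j=7: r + 6k = 907.171470… → ⌈·⌉ = 908
j=8: r + 7k = 1055.700882… → ⌈·⌉ = 1056
j=9: r + 8k = 1204.230294… → ⌈·⌉ = 1205
j=10: r + 9k = 1352.759705… → ⌈·⌉ = 1353
j=11: r + 10k = 1501.289117… → ⌈·⌉ = 1502
j=12: r + 11k = 1649.818529… → ⌈·⌉ = 1650
j=13: r + 12k = 1798.347941… → ⌈·⌉ = 1799
j=14: r + 13k = 1946.877352… → ⌈·⌉ = 1947
j=15: r + 14k = 2095.406764… → ⌈·⌉ = 2096
j=16: r + 15k = 2243.936176… → ⌈·⌉ = 2244
j=17: r + 16k = 2392.465588… → ⌈·⌉ = 2393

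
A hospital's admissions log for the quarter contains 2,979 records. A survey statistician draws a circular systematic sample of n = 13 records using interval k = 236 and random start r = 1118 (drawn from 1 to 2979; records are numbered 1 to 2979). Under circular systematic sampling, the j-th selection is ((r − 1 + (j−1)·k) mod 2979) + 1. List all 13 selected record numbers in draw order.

Selection 1: 1118
Selection 2: 1118 + 236 = 1354
Selection 3: 1354 + 236 = 1590
Selection 4: 1590 + 236 = 1826
Selection 5: 1826 + 236 = 2062
Selection 6: 2062 + 236 = 2298
Selection 7: 2298 + 236 = 2534
Selection 8: 2534 + 236 = 2770
Selection 9: 2770 + 236 = 3006 → 3006 − 2979 = 27
Selection 10: 27 + 236 = 263
Selection 11: 263 + 236 = 499
Selection 12: 499 + 236 = 735
Selection 13: 735 + 236 = 971

1118, 1354, 1590, 1826, 2062, 2298, 2534, 2770, 27, 263, 499, 735, 971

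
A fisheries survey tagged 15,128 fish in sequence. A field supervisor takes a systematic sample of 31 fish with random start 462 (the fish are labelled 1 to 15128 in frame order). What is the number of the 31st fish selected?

k = 15128/31 = 488
31st selection = r + (31−1)·k = 462 + 30×488 = 462 + 14640 = 15102

15102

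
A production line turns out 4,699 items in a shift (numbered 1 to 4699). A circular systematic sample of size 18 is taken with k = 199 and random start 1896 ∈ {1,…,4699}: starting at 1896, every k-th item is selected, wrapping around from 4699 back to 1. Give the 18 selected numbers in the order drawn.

Selection 1: 1896
Selection 2: 1896 + 199 = 2095
Selection 3: 2095 + 199 = 2294
Selection 4: 2294 + 199 = 2493
Selection 5: 2493 + 199 = 2692
Selection 6: 2692 + 199 = 2891
Selection 7: 2891 + 199 = 3090
Selection 8: 3090 + 199 = 3289
Selection 9: 3289 + 199 = 3488
Selection 10: 3488 + 199 = 3687
Selection 11: 3687 + 199 = 3886
Selection 12: 3886 + 199 = 4085
Selection 13: 4085 + 199 = 4284
Selection 14: 4284 + 199 = 4483
Selection 15: 4483 + 199 = 4682
Selection 16: 4682 + 199 = 4881 → 4881 − 4699 = 182
Selection 17: 182 + 199 = 381
Selection 18: 381 + 199 = 580

1896, 2095, 2294, 2493, 2692, 2891, 3090, 3289, 3488, 3687, 3886, 4085, 4284, 4483, 4682, 182, 381, 580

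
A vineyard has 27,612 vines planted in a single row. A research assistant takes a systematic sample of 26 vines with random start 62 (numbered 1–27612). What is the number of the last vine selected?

26612

k = 27612/26 = 1062
26th selection = r + (26−1)·k = 62 + 25×1062 = 62 + 26550 = 26612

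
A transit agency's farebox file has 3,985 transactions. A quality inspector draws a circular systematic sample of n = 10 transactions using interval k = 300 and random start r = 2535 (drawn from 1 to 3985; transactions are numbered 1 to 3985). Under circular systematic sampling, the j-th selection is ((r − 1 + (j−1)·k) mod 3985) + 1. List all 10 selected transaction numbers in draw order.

2535, 2835, 3135, 3435, 3735, 50, 350, 650, 950, 1250

Selection 1: 2535
Selection 2: 2535 + 300 = 2835
Selection 3: 2835 + 300 = 3135
Selection 4: 3135 + 300 = 3435
Selection 5: 3435 + 300 = 3735
Selection 6: 3735 + 300 = 4035 → 4035 − 3985 = 50
Selection 7: 50 + 300 = 350
Selection 8: 350 + 300 = 650
Selection 9: 650 + 300 = 950
Selection 10: 950 + 300 = 1250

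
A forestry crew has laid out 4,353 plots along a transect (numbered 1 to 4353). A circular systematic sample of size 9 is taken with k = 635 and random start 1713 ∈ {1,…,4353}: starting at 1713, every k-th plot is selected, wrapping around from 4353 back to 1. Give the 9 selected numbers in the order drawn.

Selection 1: 1713
Selection 2: 1713 + 635 = 2348
Selection 3: 2348 + 635 = 2983
Selection 4: 2983 + 635 = 3618
Selection 5: 3618 + 635 = 4253
Selection 6: 4253 + 635 = 4888 → 4888 − 4353 = 535
Selection 7: 535 + 635 = 1170
Selection 8: 1170 + 635 = 1805
Selection 9: 1805 + 635 = 2440

1713, 2348, 2983, 3618, 4253, 535, 1170, 1805, 2440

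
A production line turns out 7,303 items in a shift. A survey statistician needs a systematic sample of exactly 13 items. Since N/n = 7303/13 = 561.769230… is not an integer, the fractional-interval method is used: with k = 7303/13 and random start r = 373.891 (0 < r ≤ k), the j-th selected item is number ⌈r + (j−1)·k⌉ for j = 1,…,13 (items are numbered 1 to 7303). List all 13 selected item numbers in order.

j=1: r + 0k = 373.891 → ⌈·⌉ = 374
j=2: r + 1k = 935.660230… → ⌈·⌉ = 936
j=3: r + 2k = 1497.429461… → ⌈·⌉ = 1498
j=4: r + 3k = 2059.198692… → ⌈·⌉ = 2060
j=5: r + 4k = 2620.967923… → ⌈·⌉ = 2621
j=6: r + 5k = 3182.737153… → ⌈·⌉ = 3183
j=7: r + 6k = 3744.506384… → ⌈·⌉ = 3745
j=8: r + 7k = 4306.275615… → ⌈·⌉ = 4307
j=9: r + 8k = 4868.044846… → ⌈·⌉ = 4869
j=10: r + 9k = 5429.814076… → ⌈·⌉ = 5430
j=11: r + 10k = 5991.583307… → ⌈·⌉ = 5992
j=12: r + 11k = 6553.352538… → ⌈·⌉ = 6554
j=13: r + 12k = 7115.121769… → ⌈·⌉ = 7116

374, 936, 1498, 2060, 2621, 3183, 3745, 4307, 4869, 5430, 5992, 6554, 7116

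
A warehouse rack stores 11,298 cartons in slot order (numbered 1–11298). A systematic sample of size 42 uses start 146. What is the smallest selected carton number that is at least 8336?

k = 11298/42 = 269
Steps past start: ⌈(8336 − 146)/269⌉ = ⌈8190/269⌉ = 31
Selected carton: 146 + 31×269 = 8485

8485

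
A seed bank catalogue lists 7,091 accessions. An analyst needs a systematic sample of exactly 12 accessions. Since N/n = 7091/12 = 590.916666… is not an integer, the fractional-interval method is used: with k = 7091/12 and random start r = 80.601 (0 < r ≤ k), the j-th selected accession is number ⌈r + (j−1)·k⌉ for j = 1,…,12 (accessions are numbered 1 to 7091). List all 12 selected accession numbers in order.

j=1: r + 0k = 80.601 → ⌈·⌉ = 81
j=2: r + 1k = 671.517666… → ⌈·⌉ = 672
j=3: r + 2k = 1262.434333… → ⌈·⌉ = 1263
j=4: r + 3k = 1853.351 → ⌈·⌉ = 1854
j=5: r + 4k = 2444.267666… → ⌈·⌉ = 2445
j=6: r + 5k = 3035.184333… → ⌈·⌉ = 3036
j=7: r + 6k = 3626.101 → ⌈·⌉ = 3627
j=8: r + 7k = 4217.017666… → ⌈·⌉ = 4218
j=9: r + 8k = 4807.934333… → ⌈·⌉ = 4808
j=10: r + 9k = 5398.851 → ⌈·⌉ = 5399
j=11: r + 10k = 5989.767666… → ⌈·⌉ = 5990
j=12: r + 11k = 6580.684333… → ⌈·⌉ = 6581

81, 672, 1263, 1854, 2445, 3036, 3627, 4218, 4808, 5399, 5990, 6581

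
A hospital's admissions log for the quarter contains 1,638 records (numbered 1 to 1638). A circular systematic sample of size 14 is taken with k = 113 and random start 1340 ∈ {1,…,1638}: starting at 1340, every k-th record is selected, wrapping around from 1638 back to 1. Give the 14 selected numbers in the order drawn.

Selection 1: 1340
Selection 2: 1340 + 113 = 1453
Selection 3: 1453 + 113 = 1566
Selection 4: 1566 + 113 = 1679 → 1679 − 1638 = 41
Selection 5: 41 + 113 = 154
Selection 6: 154 + 113 = 267
Selection 7: 267 + 113 = 380
Selection 8: 380 + 113 = 493
Selection 9: 493 + 113 = 606
Selection 10: 606 + 113 = 719
Selection 11: 719 + 113 = 832
Selection 12: 832 + 113 = 945
Selection 13: 945 + 113 = 1058
Selection 14: 1058 + 113 = 1171

1340, 1453, 1566, 41, 154, 267, 380, 493, 606, 719, 832, 945, 1058, 1171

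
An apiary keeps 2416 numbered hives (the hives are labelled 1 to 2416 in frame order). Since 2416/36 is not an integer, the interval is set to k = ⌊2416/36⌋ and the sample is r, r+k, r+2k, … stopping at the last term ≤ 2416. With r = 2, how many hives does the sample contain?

k = ⌊2416/36⌋ = 67
Achieved size = ⌊(2416 − 2)/67⌋ + 1 = ⌊2414/67⌋ + 1 = 36 + 1 = 37
(last selection: 2 + 36×67 = 2414 ≤ 2416; next would be 2481 > 2416)

37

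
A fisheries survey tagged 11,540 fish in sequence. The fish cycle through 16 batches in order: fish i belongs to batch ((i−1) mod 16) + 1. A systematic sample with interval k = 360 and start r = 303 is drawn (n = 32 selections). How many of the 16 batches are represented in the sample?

Consecutive selections differ by k = 360, so their batch numbers differ by 360 mod 16 = 8.
gcd(360, 16) = 8, so the sample visits 16/8 = 2 distinct residues mod 16.
Start 303 is batch 15; the batches hit are 7, 15.

2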